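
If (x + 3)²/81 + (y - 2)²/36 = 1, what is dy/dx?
Differentiate both sides with respect to x, treating y as y(x). By the chain rule, any term containing y contributes a factor of y' = dy/dx when we differentiate it.

Move every term to one side and write the relation as F(x, y) = 0. Term by term,
  d/dx[(x + 3)^2/81] = 2x/81 + 2/27
  d/dx[(y - 2)^2/36] = y'(y - 2)/18
  d/dx[-1] = 0

The pieces without y' make up ∂F/∂x and the coefficient of y' is ∂F/∂y:
  ∂F/∂x = 2x/81 + 2/27,
  ∂F/∂y = y/18 - 1/9.

Since d/dx[F] = ∂F/∂x + (∂F/∂y)·y' = 0, solve for y':
  (∂F/∂y)·y' = -∂F/∂x
  dy/dx = -(∂F/∂x)/(∂F/∂y) = -(2x/81 + 2/27)/(y/18 - 1/9)
        = -(2(x + 3)/81)/((y - 2)/18) = 4(-x - 3)/(9(y - 2))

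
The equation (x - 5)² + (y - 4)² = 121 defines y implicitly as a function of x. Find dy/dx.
Apply d/dx to both sides, remembering that y depends on x. Each occurrence of y therefore brings in a y' = dy/dx via the chain rule.

With F(x, y) equal to the left-hand side minus the right, differentiate F term by term:
  d/dx[(x - 5)^2] = 2x - 10
  d/dx[(y - 4)^2] = 2·y'(y - 4)
  d/dx[-121] = 0
Adding these up, d/dx[F] = 0 becomes
  (2x - 10) + (2y - 8)·y' = 0,
so isolating y',
  dy/dx = -(2x - 10)/(2y - 8) = (5 - x)/(y - 4)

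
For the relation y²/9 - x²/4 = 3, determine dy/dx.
Take d/dx of both sides. Since y is implicitly a function of x, the chain rule attaches a y' = dy/dx factor whenever we differentiate through y.

Set F(x, y) = (left side) − (right side), so the curve is F = 0. Differentiating each term of F:
  d/dx[-x^2/4] = -x/2
  d/dx[y^2/9] = 2y·y'/9
  d/dx[-3] = 0

Collecting, the y'-free part is the partial derivative in x and the y' coefficient is the partial derivative in y:
  ∂F/∂x = -x/2
  ∂F/∂y = 2y/9

so d/dx[F(x, y(x))] = ∂F/∂x + (∂F/∂y)·y' = 0. Rearranging,
  dy/dx = -(∂F/∂x)/(∂F/∂y) = -(-x/2)/(2y/9) = 9x/(4y)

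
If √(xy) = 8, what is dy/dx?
Apply d/dx to both sides, remembering that y depends on x. Each occurrence of y therefore brings in a y' = dy/dx via the chain rule.

With F(x, y) equal to the left-hand side minus the right, differentiate F term by term:
  d/dx[√(xy)] = √(xy)(x·y'/2 + y/2)/(xy)
  d/dx[-8] = 0
Adding these up, d/dx[F] = 0 becomes
  (√(xy)/(2x)) + (√(xy)/(2y))·y' = 0,
so isolating y',
  dy/dx = -(√(xy)/(2x))/(√(xy)/(2y)) = -y/x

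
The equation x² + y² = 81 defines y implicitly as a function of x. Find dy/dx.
Differentiate the relation implicitly: treat y = y(x) and apply the chain rule, so every y-derivative picks up a y' = dy/dx factor.

With everything moved to the left-hand side, differentiate term by term:
  d/dx[x^2] = 2x
  d/dx[y^2] = 2y·y'
  d/dx[-81] = 0

Separating the contributions that come from x directly and those that come through y:
  without y':      2x
  multiplying y':  2y

so (2x) + (2y)·y' = 0, and therefore
  dy/dx = -(2x)/(2y) = -x/y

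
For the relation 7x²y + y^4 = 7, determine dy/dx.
Differentiate the relation implicitly: treat y = y(x) and apply the chain rule, so every y-derivative picks up a y' = dy/dx factor.

With everything moved to the left-hand side, differentiate term by term:
  d/dx[7x^2y] = 7x^2·y' + 14xy
  d/dx[y^4] = 4y^3·y'
  d/dx[-7] = 0

Separating the contributions that come from x directly and those that come through y:
  without y':      14xy
  multiplying y':  7x^2 + 4y^3

so (14xy) + (7x^2 + 4y^3)·y' = 0, and therefore
  dy/dx = -(14xy)/(7x^2 + 4y^3) = -14xy/(7x^2 + 4y^3)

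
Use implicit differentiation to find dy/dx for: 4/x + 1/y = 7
Take d/dx of both sides. Since y is implicitly a function of x, the chain rule attaches a y' = dy/dx factor whenever we differentiate through y.

Set F(x, y) = (left side) − (right side), so the curve is F = 0. Differentiating each term of F:
  d/dx[1/y] = -y'/y^2
  d/dx[4/x] = -4/x^2
  d/dx[-7] = 0

Collecting, the y'-free part is the partial derivative in x and the y' coefficient is the partial derivative in y:
  ∂F/∂x = -4/x^2
  ∂F/∂y = -1/y^2

so d/dx[F(x, y(x))] = ∂F/∂x + (∂F/∂y)·y' = 0. Rearranging,
  dy/dx = -(∂F/∂x)/(∂F/∂y) = -(-4/x^2)/(-1/y^2) = -4y^2/x^2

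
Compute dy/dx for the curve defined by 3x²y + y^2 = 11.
Apply d/dx to both sides, remembering that y depends on x. Each occurrence of y therefore brings in a y' = dy/dx via the chain rule.

With F(x, y) equal to the left-hand side minus the right, differentiate F term by term:
  d/dx[3x^2y] = 3x^2·y' + 6xy
  d/dx[y^2] = 2y·y'
  d/dx[-11] = 0
Adding these up, d/dx[F] = 0 becomes
  (6xy) + (3x^2 + 2y)·y' = 0,
so isolating y',
  dy/dx = -(6xy)/(3x^2 + 2y) = -6xy/(3x^2 + 2y)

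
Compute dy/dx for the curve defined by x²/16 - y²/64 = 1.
Take d/dx of both sides. Since y is implicitly a function of x, the chain rule attaches a y' = dy/dx factor whenever we differentiate through y.

Set F(x, y) = (left side) − (right side), so the curve is F = 0. Differentiating each term of F:
  d/dx[x^2/16] = x/8
  d/dx[-y^2/64] = -y·y'/32
  d/dx[-1] = 0

Collecting, the y'-free part is the partial derivative in x and the y' coefficient is the partial derivative in y:
  ∂F/∂x = x/8
  ∂F/∂y = -y/32

so d/dx[F(x, y(x))] = ∂F/∂x + (∂F/∂y)·y' = 0. Rearranging,
  dy/dx = -(∂F/∂x)/(∂F/∂y) = -(x/8)/(-y/32) = 4x/y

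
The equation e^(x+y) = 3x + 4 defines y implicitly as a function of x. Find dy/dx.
Differentiate both sides with respect to x, treating y as y(x). By the chain rule, any term containing y contributes a factor of y' = dy/dx when we differentiate it.

Move every term to one side and write the relation as F(x, y) = 0. Term by term,
  d/dx[-3x] = -3
  d/dx[e^(x + y)] = (y' + 1)·e^(x + y)
  d/dx[-4] = 0

The pieces without y' make up ∂F/∂x and the coefficient of y' is ∂F/∂y:
  ∂F/∂x = e^(x + y) - 3,
  ∂F/∂y = e^(x + y).

Since d/dx[F] = ∂F/∂x + (∂F/∂y)·y' = 0, solve for y':
  (∂F/∂y)·y' = -∂F/∂x
  dy/dx = -(∂F/∂x)/(∂F/∂y) = -(e^(x + y) - 3)/(e^(x + y)) = 3e^(-x - y) - 1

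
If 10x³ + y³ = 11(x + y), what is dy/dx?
Differentiate both sides with respect to x, treating y as y(x). By the chain rule, any term containing y contributes a factor of y' = dy/dx when we differentiate it.

Move every term to one side and write the relation as F(x, y) = 0. Term by term,
  d/dx[10x^3] = 30x^2
  d/dx[-11x] = -11
  d/dx[y^3] = 3y^2·y'
  d/dx[-11y] = -11·y'

The pieces without y' make up ∂F/∂x and the coefficient of y' is ∂F/∂y:
  ∂F/∂x = 30x^2 - 11,
  ∂F/∂y = 3y^2 - 11.

Since d/dx[F] = ∂F/∂x + (∂F/∂y)·y' = 0, solve for y':
  (∂F/∂y)·y' = -∂F/∂x
  dy/dx = -(∂F/∂x)/(∂F/∂y) = -(30x^2 - 11)/(3y^2 - 11) = (11 - 30x^2)/(3y^2 - 11)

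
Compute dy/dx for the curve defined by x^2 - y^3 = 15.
Differentiate the relation implicitly: treat y = y(x) and apply the chain rule, so every y-derivative picks up a y' = dy/dx factor.

With everything moved to the left-hand side, differentiate term by term:
  d/dx[x^2] = 2x
  d/dx[-y^3] = -3y^2·y'
  d/dx[-15] = 0

Separating the contributions that come from x directly and those that come through y:
  without y':      2x
  multiplying y':  -3y^2

so (2x) + (-3y^2)·y' = 0, and therefore
  dy/dx = -(2x)/(-3y^2) = 2x/(3y^2)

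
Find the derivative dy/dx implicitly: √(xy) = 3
Apply d/dx to both sides, remembering that y depends on x. Each occurrence of y therefore brings in a y' = dy/dx via the chain rule.

With F(x, y) equal to the left-hand side minus the right, differentiate F term by term:
  d/dx[√(xy)] = √(xy)(x·y'/2 + y/2)/(xy)
  d/dx[-3] = 0
Adding these up, d/dx[F] = 0 becomes
  (√(xy)/(2x)) + (√(xy)/(2y))·y' = 0,
so isolating y',
  dy/dx = -(√(xy)/(2x))/(√(xy)/(2y)) = -y/x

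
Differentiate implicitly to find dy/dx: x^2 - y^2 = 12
Differentiate both sides with respect to x, treating y as y(x). By the chain rule, any term containing y contributes a factor of y' = dy/dx when we differentiate it.

Move every term to one side and write the relation as F(x, y) = 0. Term by term,
  d/dx[x^2] = 2x
  d/dx[-y^2] = -2y·y'
  d/dx[-12] = 0

The pieces without y' make up ∂F/∂x and the coefficient of y' is ∂F/∂y:
  ∂F/∂x = 2x,
  ∂F/∂y = -2y.

Since d/dx[F] = ∂F/∂x + (∂F/∂y)·y' = 0, solve for y':
  (∂F/∂y)·y' = -∂F/∂x
  dy/dx = -(∂F/∂x)/(∂F/∂y) = -(2x)/(-2y) = x/y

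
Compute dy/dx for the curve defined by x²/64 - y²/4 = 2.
Differentiate both sides with respect to x, treating y as y(x). By the chain rule, any term containing y contributes a factor of y' = dy/dx when we differentiate it.

Move every term to one side and write the relation as F(x, y) = 0. Term by term,
  d/dx[x^2/64] = x/32
  d/dx[-y^2/4] = -y·y'/2
  d/dx[-2] = 0

The pieces without y' make up ∂F/∂x and the coefficient of y' is ∂F/∂y:
  ∂F/∂x = x/32,
  ∂F/∂y = -y/2.

Since d/dx[F] = ∂F/∂x + (∂F/∂y)·y' = 0, solve for y':
  (∂F/∂y)·y' = -∂F/∂x
  dy/dx = -(∂F/∂x)/(∂F/∂y) = -(x/32)/(-y/2) = x/(16y)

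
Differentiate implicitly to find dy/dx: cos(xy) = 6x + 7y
Differentiate both sides with respect to x, treating y as y(x). By the chain rule, any term containing y contributes a factor of y' = dy/dx when we differentiate it.

Move every term to one side and write the relation as F(x, y) = 0. Term by term,
  d/dx[-6x] = -6
  d/dx[-7y] = -7·y'
  d/dx[cos(xy)] = -(x·y' + y)·sin(xy)

The pieces without y' make up ∂F/∂x and the coefficient of y' is ∂F/∂y:
  ∂F/∂x = -y·sin(xy) - 6,
  ∂F/∂y = -x·sin(xy) - 7.

Since d/dx[F] = ∂F/∂x + (∂F/∂y)·y' = 0, solve for y':
  (∂F/∂y)·y' = -∂F/∂x
  dy/dx = -(∂F/∂x)/(∂F/∂y) = -(-y·sin(xy) - 6)/(-x·sin(xy) - 7) = -(y·sin(xy) + 6)/(x·sin(xy) + 7)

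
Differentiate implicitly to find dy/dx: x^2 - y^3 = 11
Apply d/dx to both sides, remembering that y depends on x. Each occurrence of y therefore brings in a y' = dy/dx via the chain rule.

With F(x, y) equal to the left-hand side minus the right, differentiate F term by term:
  d/dx[x^2] = 2x
  d/dx[-y^3] = -3y^2·y'
  d/dx[-11] = 0
Adding these up, d/dx[F] = 0 becomes
  (2x) + (-3y^2)·y' = 0,
so isolating y',
  dy/dx = -(2x)/(-3y^2) = 2x/(3y^2)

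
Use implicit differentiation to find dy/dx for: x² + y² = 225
Take d/dx of both sides. Since y is implicitly a function of x, the chain rule attaches a y' = dy/dx factor whenever we differentiate through y.

Set F(x, y) = (left side) − (right side), so the curve is F = 0. Differentiating each term of F:
  d/dx[x^2] = 2x
  d/dx[y^2] = 2y·y'
  d/dx[-225] = 0

Collecting, the y'-free part is the partial derivative in x and the y' coefficient is the partial derivative in y:
  ∂F/∂x = 2x
  ∂F/∂y = 2y

so d/dx[F(x, y(x))] = ∂F/∂x + (∂F/∂y)·y' = 0. Rearranging,
  dy/dx = -(∂F/∂x)/(∂F/∂y) = -(2x)/(2y) = -x/y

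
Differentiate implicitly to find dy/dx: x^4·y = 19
Differentiate both sides with respect to x, treating y as y(x). By the chain rule, any term containing y contributes a factor of y' = dy/dx when we differentiate it.

Move every term to one side and write the relation as F(x, y) = 0. Term by term,
  d/dx[x^4y] = x^4·y' + 4x^3y
  d/dx[-19] = 0

The pieces without y' make up ∂F/∂x and the coefficient of y' is ∂F/∂y:
  ∂F/∂x = 4x^3y,
  ∂F/∂y = x^4.

Since d/dx[F] = ∂F/∂x + (∂F/∂y)·y' = 0, solve for y':
  (∂F/∂y)·y' = -∂F/∂x
  dy/dx = -(∂F/∂x)/(∂F/∂y) = -(4x^3y)/(x^4) = -4y/x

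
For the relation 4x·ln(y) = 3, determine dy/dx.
Differentiate the relation implicitly: treat y = y(x) and apply the chain rule, so every y-derivative picks up a y' = dy/dx factor.

With everything moved to the left-hand side, differentiate term by term:
  d/dx[4x·ln(y)] = 4x·y'/y + 4ln(y)
  d/dx[-3] = 0

Separating the contributions that come from x directly and those that come through y:
  without y':      4ln(y)
  multiplying y':  4x/y

so (4ln(y)) + (4x/y)·y' = 0, and therefore
  dy/dx = -(4ln(y))/(4x/y) = -y·ln(y)/x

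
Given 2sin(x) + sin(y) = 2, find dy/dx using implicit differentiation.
Take d/dx of both sides. Since y is implicitly a function of x, the chain rule attaches a y' = dy/dx factor whenever we differentiate through y.

Set F(x, y) = (left side) − (right side), so the curve is F = 0. Differentiating each term of F:
  d/dx[2sin(x)] = 2cos(x)
  d/dx[sin(y)] = y'·cos(y)
  d/dx[-2] = 0

Collecting, the y'-free part is the partial derivative in x and the y' coefficient is the partial derivative in y:
  ∂F/∂x = 2cos(x)
  ∂F/∂y = cos(y)

so d/dx[F(x, y(x))] = ∂F/∂x + (∂F/∂y)·y' = 0. Rearranging,
  dy/dx = -(∂F/∂x)/(∂F/∂y) = -(2cos(x))/(cos(y)) = -2cos(x)/cos(y)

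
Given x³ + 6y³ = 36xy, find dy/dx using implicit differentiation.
Differentiate both sides with respect to x, treating y as y(x). By the chain rule, any term containing y contributes a factor of y' = dy/dx when we differentiate it.

Move every term to one side and write the relation as F(x, y) = 0. Term by term,
  d/dx[x^3] = 3x^2
  d/dx[-36xy] = -36x·y' - 36y
  d/dx[6y^3] = 18y^2·y'

The pieces without y' make up ∂F/∂x and the coefficient of y' is ∂F/∂y:
  ∂F/∂x = 3x^2 - 36y,
  ∂F/∂y = -36x + 18y^2.

Since d/dx[F] = ∂F/∂x + (∂F/∂y)·y' = 0, solve for y':
  (∂F/∂y)·y' = -∂F/∂x
  dy/dx = -(∂F/∂x)/(∂F/∂y) = -(3x^2 - 36y)/(-36x + 18y^2) = (x^2 - 12y)/(6(2x - y^2))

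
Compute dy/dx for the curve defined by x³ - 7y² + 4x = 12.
Apply d/dx to both sides, remembering that y depends on x. Each occurrence of y therefore brings in a y' = dy/dx via the chain rule.

With F(x, y) equal to the left-hand side minus the right, differentiate F term by term:
  d/dx[x^3] = 3x^2
  d/dx[4x] = 4
  d/dx[-7y^2] = -14y·y'
  d/dx[-12] = 0
Adding these up, d/dx[F] = 0 becomes
  (3x^2 + 4) + (-14y)·y' = 0,
so isolating y',
  dy/dx = -(3x^2 + 4)/(-14y) = (3x^2 + 4)/(14y)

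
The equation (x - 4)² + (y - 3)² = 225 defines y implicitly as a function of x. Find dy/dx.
Take d/dx of both sides. Since y is implicitly a function of x, the chain rule attaches a y' = dy/dx factor whenever we differentiate through y.

Set F(x, y) = (left side) − (right side), so the curve is F = 0. Differentiating each term of F:
  d/dx[(x - 4)^2] = 2x - 8
  d/dx[(y - 3)^2] = 2·y'(y - 3)
  d/dx[-225] = 0

Collecting, the y'-free part is the partial derivative in x and the y' coefficient is the partial derivative in y:
  ∂F/∂x = 2x - 8
  ∂F/∂y = 2y - 6

so d/dx[F(x, y(x))] = ∂F/∂x + (∂F/∂y)·y' = 0. Rearranging,
  dy/dx = -(∂F/∂x)/(∂F/∂y) = -(2x - 8)/(2y - 6) = (4 - x)/(y - 3)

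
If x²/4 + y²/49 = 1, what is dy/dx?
Take d/dx of both sides. Since y is implicitly a function of x, the chain rule attaches a y' = dy/dx factor whenever we differentiate through y.

Set F(x, y) = (left side) − (right side), so the curve is F = 0. Differentiating each term of F:
  d/dx[x^2/4] = x/2
  d/dx[y^2/49] = 2y·y'/49
  d/dx[-1] = 0

Collecting, the y'-free part is the partial derivative in x and the y' coefficient is the partial derivative in y:
  ∂F/∂x = x/2
  ∂F/∂y = 2y/49

so d/dx[F(x, y(x))] = ∂F/∂x + (∂F/∂y)·y' = 0. Rearranging,
  dy/dx = -(∂F/∂x)/(∂F/∂y) = -(x/2)/(2y/49) = -49x/(4y)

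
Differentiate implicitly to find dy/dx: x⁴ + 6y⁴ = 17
Differentiate the relation implicitly: treat y = y(x) and apply the chain rule, so every y-derivative picks up a y' = dy/dx factor.

With everything moved to the left-hand side, differentiate term by term:
  d/dx[x^4] = 4x^3
  d/dx[6y^4] = 24y^3·y'
  d/dx[-17] = 0

Separating the contributions that come from x directly and those that come through y:
  without y':      4x^3
  multiplying y':  24y^3

so (4x^3) + (24y^3)·y' = 0, and therefore
  dy/dx = -(4x^3)/(24y^3) = -x^3/(6y^3)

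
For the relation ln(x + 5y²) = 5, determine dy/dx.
Differentiate the relation implicitly: treat y = y(x) and apply the chain rule, so every y-derivative picks up a y' = dy/dx factor.

With everything moved to the left-hand side, differentiate term by term:
  d/dx[ln(x + 5y^2)] = (10y·y' + 1)/(x + 5y^2)
  d/dx[-5] = 0

Separating the contributions that come from x directly and those that come through y:
  without y':      1/(x + 5y^2)
  multiplying y':  10y/(x + 5y^2)

so (1/(x + 5y^2)) + (10y/(x + 5y^2))·y' = 0, and therefore
  dy/dx = -(1/(x + 5y^2))/(10y/(x + 5y^2)) = -1/(10y)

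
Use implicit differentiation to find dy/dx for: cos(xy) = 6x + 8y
Take d/dx of both sides. Since y is implicitly a function of x, the chain rule attaches a y' = dy/dx factor whenever we differentiate through y.

Set F(x, y) = (left side) − (right side), so the curve is F = 0. Differentiating each term of F:
  d/dx[-6x] = -6
  d/dx[-8y] = -8·y'
  d/dx[cos(xy)] = -(x·y' + y)·sin(xy)

Collecting, the y'-free part is the partial derivative in x and the y' coefficient is the partial derivative in y:
  ∂F/∂x = -y·sin(xy) - 6
  ∂F/∂y = -x·sin(xy) - 8

so d/dx[F(x, y(x))] = ∂F/∂x + (∂F/∂y)·y' = 0. Rearranging,
  dy/dx = -(∂F/∂x)/(∂F/∂y) = -(-y·sin(xy) - 6)/(-x·sin(xy) - 8) = -(y·sin(xy) + 6)/(x·sin(xy) + 8)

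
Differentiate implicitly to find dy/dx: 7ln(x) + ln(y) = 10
Apply d/dx to both sides, remembering that y depends on x. Each occurrence of y therefore brings in a y' = dy/dx via the chain rule.

With F(x, y) equal to the left-hand side minus the right, differentiate F term by term:
  d/dx[7ln(x)] = 7/x
  d/dx[ln(y)] = y'/y
  d/dx[-10] = 0
Adding these up, d/dx[F] = 0 becomes
  (7/x) + (1/y)·y' = 0,
so isolating y',
  dy/dx = -(7/x)/(1/y) = -7y/x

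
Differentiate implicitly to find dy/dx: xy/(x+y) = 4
Take d/dx of both sides. Since y is implicitly a function of x, the chain rule attaches a y' = dy/dx factor whenever we differentiate through y.

Set F(x, y) = (left side) − (right side), so the curve is F = 0. Differentiating each term of F:
  d/dx[xy/(x + y)] = xy(-y' - 1)/(x + y)^2 + x·y'/(x + y) + y/(x + y)
  d/dx[-4] = 0

Collecting, the y'-free part is the partial derivative in x and the y' coefficient is the partial derivative in y:
  ∂F/∂x = -xy/(x + y)^2 + y/(x + y)
  ∂F/∂y = -xy/(x + y)^2 + x/(x + y)

so d/dx[F(x, y(x))] = ∂F/∂x + (∂F/∂y)·y' = 0. Rearranging,
  dy/dx = -(∂F/∂x)/(∂F/∂y) = -(-xy/(x + y)^2 + y/(x + y))/(-xy/(x + y)^2 + x/(x + y))
        = -(y^2/(x + y)^2)/(x^2/(x + y)^2) = -y^2/x^2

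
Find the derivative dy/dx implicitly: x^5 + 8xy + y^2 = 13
Apply d/dx to both sides, remembering that y depends on x. Each occurrence of y therefore brings in a y' = dy/dx via the chain rule.

With F(x, y) equal to the left-hand side minus the right, differentiate F term by term:
  d/dx[x^5] = 5x^4
  d/dx[8xy] = 8x·y' + 8y
  d/dx[y^2] = 2y·y'
  d/dx[-13] = 0
Adding these up, d/dx[F] = 0 becomes
  (5x^4 + 8y) + (8x + 2y)·y' = 0,
so isolating y',
  dy/dx = -(5x^4 + 8y)/(8x + 2y) = (-5x^4 - 8y)/(2(4x + y))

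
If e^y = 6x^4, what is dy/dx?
Differentiate both sides with respect to x, treating y as y(x). By the chain rule, any term containing y contributes a factor of y' = dy/dx when we differentiate it.

Move every term to one side and write the relation as F(x, y) = 0. Term by term,
  d/dx[-6x^4] = -24x^3
  d/dx[e^(y)] = y'·e^(y)

The pieces without y' make up ∂F/∂x and the coefficient of y' is ∂F/∂y:
  ∂F/∂x = -24x^3,
  ∂F/∂y = e^(y).

Since d/dx[F] = ∂F/∂x + (∂F/∂y)·y' = 0, solve for y':
  (∂F/∂y)·y' = -∂F/∂x
  dy/dx = -(∂F/∂x)/(∂F/∂y) = -(-24x^3)/(e^(y)) = 24x^3e^(-y)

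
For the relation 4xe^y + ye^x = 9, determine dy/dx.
Differentiate the relation implicitly: treat y = y(x) and apply the chain rule, so every y-derivative picks up a y' = dy/dx factor.

With everything moved to the left-hand side, differentiate term by term:
  d/dx[4x·e^(y)] = 4x·y'·e^(y) + 4e^(y)
  d/dx[y·e^(x)] = y·e^(x) + y'·e^(x)
  d/dx[-9] = 0

Separating the contributions that come from x directly and those that come through y:
  without y':      y·e^(x) + 4e^(y)
  multiplying y':  4x·e^(y) + e^(x)

so (y·e^(x) + 4e^(y)) + (4x·e^(y) + e^(x))·y' = 0, and therefore
  dy/dx = -(y·e^(x) + 4e^(y))/(4x·e^(y) + e^(x)) = (-y·e^(x) - 4e^(y))/(4x·e^(y) + e^(x))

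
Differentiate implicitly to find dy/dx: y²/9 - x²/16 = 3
Differentiate the relation implicitly: treat y = y(x) and apply the chain rule, so every y-derivative picks up a y' = dy/dx factor.

With everything moved to the left-hand side, differentiate term by term:
  d/dx[-x^2/16] = -x/8
  d/dx[y^2/9] = 2y·y'/9
  d/dx[-3] = 0

Separating the contributions that come from x directly and those that come through y:
  without y':      -x/8
  multiplying y':  2y/9

so (-x/8) + (2y/9)·y' = 0, and therefore
  dy/dx = -(-x/8)/(2y/9) = 9x/(16y)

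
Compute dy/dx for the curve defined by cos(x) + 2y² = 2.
Apply d/dx to both sides, remembering that y depends on x. Each occurrence of y therefore brings in a y' = dy/dx via the chain rule.

With F(x, y) equal to the left-hand side minus the right, differentiate F term by term:
  d/dx[2y^2] = 4y·y'
  d/dx[cos(x)] = -sin(x)
  d/dx[-2] = 0
Adding these up, d/dx[F] = 0 becomes
  (-sin(x)) + (4y)·y' = 0,
so isolating y',
  dy/dx = -(-sin(x))/(4y) = sin(x)/(4y)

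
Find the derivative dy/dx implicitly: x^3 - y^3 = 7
Take d/dx of both sides. Since y is implicitly a function of x, the chain rule attaches a y' = dy/dx factor whenever we differentiate through y.

Set F(x, y) = (left side) − (right side), so the curve is F = 0. Differentiating each term of F:
  d/dx[x^3] = 3x^2
  d/dx[-y^3] = -3y^2·y'
  d/dx[-7] = 0

Collecting, the y'-free part is the partial derivative in x and the y' coefficient is the partial derivative in y:
  ∂F/∂x = 3x^2
  ∂F/∂y = -3y^2

so d/dx[F(x, y(x))] = ∂F/∂x + (∂F/∂y)·y' = 0. Rearranging,
  dy/dx = -(∂F/∂x)/(∂F/∂y) = -(3x^2)/(-3y^2) = x^2/y^2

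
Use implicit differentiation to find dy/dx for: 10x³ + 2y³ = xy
Apply d/dx to both sides, remembering that y depends on x. Each occurrence of y therefore brings in a y' = dy/dx via the chain rule.

With F(x, y) equal to the left-hand side minus the right, differentiate F term by term:
  d/dx[10x^3] = 30x^2
  d/dx[-xy] = -x·y' - y
  d/dx[2y^3] = 6y^2·y'
Adding these up, d/dx[F] = 0 becomes
  (30x^2 - y) + (-x + 6y^2)·y' = 0,
so isolating y',
  dy/dx = -(30x^2 - y)/(-x + 6y^2) = (30x^2 - y)/(x - 6y^2)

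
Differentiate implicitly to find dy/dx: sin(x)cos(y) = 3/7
Differentiate the relation implicitly: treat y = y(x) and apply the chain rule, so every y-derivative picks up a y' = dy/dx factor.

With everything moved to the left-hand side, differentiate term by term:
  d/dx[sin(x)·cos(y)] = -y'·sin(x)·sin(y) + cos(x)·cos(y)
  d/dx[-3/7] = 0

Separating the contributions that come from x directly and those that come through y:
  without y':      cos(x)·cos(y)
  multiplying y':  -sin(x)·sin(y)

so (cos(x)·cos(y)) + (-sin(x)·sin(y))·y' = 0, and therefore
  dy/dx = -(cos(x)·cos(y))/(-sin(x)·sin(y)) = 1/(tan(x)·tan(y))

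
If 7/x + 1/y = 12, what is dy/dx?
Apply d/dx to both sides, remembering that y depends on x. Each occurrence of y therefore brings in a y' = dy/dx via the chain rule.

With F(x, y) equal to the left-hand side minus the right, differentiate F term by term:
  d/dx[1/y] = -y'/y^2
  d/dx[7/x] = -7/x^2
  d/dx[-12] = 0
Adding these up, d/dx[F] = 0 becomes
  (-7/x^2) + (-1/y^2)·y' = 0,
so isolating y',
  dy/dx = -(-7/x^2)/(-1/y^2) = -7y^2/x^2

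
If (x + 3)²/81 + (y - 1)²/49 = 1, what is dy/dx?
Differentiate both sides with respect to x, treating y as y(x). By the chain rule, any term containing y contributes a factor of y' = dy/dx when we differentiate it.

Move every term to one side and write the relation as F(x, y) = 0. Term by term,
  d/dx[(x + 3)^2/81] = 2x/81 + 2/27
  d/dx[(y - 1)^2/49] = 2·y'(y - 1)/49
  d/dx[-1] = 0

The pieces without y' make up ∂F/∂x and the coefficient of y' is ∂F/∂y:
  ∂F/∂x = 2x/81 + 2/27,
  ∂F/∂y = 2y/49 - 2/49.

Since d/dx[F] = ∂F/∂x + (∂F/∂y)·y' = 0, solve for y':
  (∂F/∂y)·y' = -∂F/∂x
  dy/dx = -(∂F/∂x)/(∂F/∂y) = -(2x/81 + 2/27)/(2y/49 - 2/49)
        = -(2(x + 3)/81)/(2(y - 1)/49) = 49(-x - 3)/(81(y - 1))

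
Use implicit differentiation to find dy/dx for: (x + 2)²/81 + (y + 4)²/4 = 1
Apply d/dx to both sides, remembering that y depends on x. Each occurrence of y therefore brings in a y' = dy/dx via the chain rule.

With F(x, y) equal to the left-hand side minus the right, differentiate F term by term:
  d/dx[(x + 2)^2/81] = 2x/81 + 4/81
  d/dx[(y + 4)^2/4] = y'(y + 4)/2
  d/dx[-1] = 0
Adding these up, d/dx[F] = 0 becomes
  (2x/81 + 4/81) + (y/2 + 2)·y' = 0,
so isolating y',
  dy/dx = -(2x/81 + 4/81)/(y/2 + 2)
        = -(2(x + 2)/81)/((y + 4)/2) = 4(-x - 2)/(81(y + 4))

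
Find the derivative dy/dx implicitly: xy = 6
Differentiate the relation implicitly: treat y = y(x) and apply the chain rule, so every y-derivative picks up a y' = dy/dx factor.

With everything moved to the left-hand side, differentiate term by term:
  d/dx[xy] = x·y' + y
  d/dx[-6] = 0

Separating the contributions that come from x directly and those that come through y:
  without y':      y
  multiplying y':  x

so (y) + (x)·y' = 0, and therefore
  dy/dx = -(y)/(x) = -y/x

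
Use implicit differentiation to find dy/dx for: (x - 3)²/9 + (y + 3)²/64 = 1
Take d/dx of both sides. Since y is implicitly a function of x, the chain rule attaches a y' = dy/dx factor whenever we differentiate through y.

Set F(x, y) = (left side) − (right side), so the curve is F = 0. Differentiating each term of F:
  d/dx[(x - 3)^2/9] = 2x/9 - 2/3
  d/dx[(y + 3)^2/64] = y'(y + 3)/32
  d/dx[-1] = 0

Collecting, the y'-free part is the partial derivative in x and the y' coefficient is the partial derivative in y:
  ∂F/∂x = 2x/9 - 2/3
  ∂F/∂y = y/32 + 3/32

so d/dx[F(x, y(x))] = ∂F/∂x + (∂F/∂y)·y' = 0. Rearranging,
  dy/dx = -(∂F/∂x)/(∂F/∂y) = -(2x/9 - 2/3)/(y/32 + 3/32)
        = -(2(x - 3)/9)/((y + 3)/32) = 64(3 - x)/(9(y + 3))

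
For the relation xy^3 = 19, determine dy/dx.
Apply d/dx to both sides, remembering that y depends on x. Each occurrence of y therefore brings in a y' = dy/dx via the chain rule.

With F(x, y) equal to the left-hand side minus the right, differentiate F term by term:
  d/dx[xy^3] = 3xy^2·y' + y^3
  d/dx[-19] = 0
Adding these up, d/dx[F] = 0 becomes
  (y^3) + (3xy^2)·y' = 0,
so isolating y',
  dy/dx = -(y^3)/(3xy^2) = -y/(3x)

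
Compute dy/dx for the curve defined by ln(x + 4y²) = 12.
Differentiate the relation implicitly: treat y = y(x) and apply the chain rule, so every y-derivative picks up a y' = dy/dx factor.

With everything moved to the left-hand side, differentiate term by term:
  d/dx[ln(x + 4y^2)] = (8y·y' + 1)/(x + 4y^2)
  d/dx[-12] = 0

Separating the contributions that come from x directly and those that come through y:
  without y':      1/(x + 4y^2)
  multiplying y':  8y/(x + 4y^2)

so (1/(x + 4y^2)) + (8y/(x + 4y^2))·y' = 0, and therefore
  dy/dx = -(1/(x + 4y^2))/(8y/(x + 4y^2)) = -1/(8y)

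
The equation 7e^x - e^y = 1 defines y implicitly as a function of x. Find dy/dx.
Apply d/dx to both sides, remembering that y depends on x. Each occurrence of y therefore brings in a y' = dy/dx via the chain rule.

With F(x, y) equal to the left-hand side minus the right, differentiate F term by term:
  d/dx[7e^(x)] = 7e^(x)
  d/dx[-e^(y)] = -y'·e^(y)
  d/dx[-1] = 0
Adding these up, d/dx[F] = 0 becomes
  (7e^(x)) + (-e^(y))·y' = 0,
so isolating y',
  dy/dx = -(7e^(x))/(-e^(y)) = 7e^(x - y)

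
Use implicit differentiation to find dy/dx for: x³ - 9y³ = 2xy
Differentiate the relation implicitly: treat y = y(x) and apply the chain rule, so every y-derivative picks up a y' = dy/dx factor.

With everything moved to the left-hand side, differentiate term by term:
  d/dx[x^3] = 3x^2
  d/dx[-2xy] = -2x·y' - 2y
  d/dx[-9y^3] = -27y^2·y'

Separating the contributions that come from x directly and those that come through y:
  without y':      3x^2 - 2y
  multiplying y':  -2x - 27y^2

so (3x^2 - 2y) + (-2x - 27y^2)·y' = 0, and therefore
  dy/dx = -(3x^2 - 2y)/(-2x - 27y^2) = (3x^2 - 2y)/(2x + 27y^2)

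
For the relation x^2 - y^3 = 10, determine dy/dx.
Differentiate both sides with respect to x, treating y as y(x). By the chain rule, any term containing y contributes a factor of y' = dy/dx when we differentiate it.

Move every term to one side and write the relation as F(x, y) = 0. Term by term,
  d/dx[x^2] = 2x
  d/dx[-y^3] = -3y^2·y'
  d/dx[-10] = 0

The pieces without y' make up ∂F/∂x and the coefficient of y' is ∂F/∂y:
  ∂F/∂x = 2x,
  ∂F/∂y = -3y^2.

Since d/dx[F] = ∂F/∂x + (∂F/∂y)·y' = 0, solve for y':
  (∂F/∂y)·y' = -∂F/∂x
  dy/dx = -(∂F/∂x)/(∂F/∂y) = -(2x)/(-3y^2) = 2x/(3y^2)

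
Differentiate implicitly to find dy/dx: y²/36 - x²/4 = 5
Differentiate both sides with respect to x, treating y as y(x). By the chain rule, any term containing y contributes a factor of y' = dy/dx when we differentiate it.

Move every term to one side and write the relation as F(x, y) = 0. Term by term,
  d/dx[-x^2/4] = -x/2
  d/dx[y^2/36] = y·y'/18
  d/dx[-5] = 0

The pieces without y' make up ∂F/∂x and the coefficient of y' is ∂F/∂y:
  ∂F/∂x = -x/2,
  ∂F/∂y = y/18.

Since d/dx[F] = ∂F/∂x + (∂F/∂y)·y' = 0, solve for y':
  (∂F/∂y)·y' = -∂F/∂x
  dy/dx = -(∂F/∂x)/(∂F/∂y) = -(-x/2)/(y/18) = 9x/y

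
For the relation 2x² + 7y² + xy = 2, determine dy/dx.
Apply d/dx to both sides, remembering that y depends on x. Each occurrence of y therefore brings in a y' = dy/dx via the chain rule.

With F(x, y) equal to the left-hand side minus the right, differentiate F term by term:
  d/dx[2x^2] = 4x
  d/dx[xy] = x·y' + y
  d/dx[7y^2] = 14y·y'
  d/dx[-2] = 0
Adding these up, d/dx[F] = 0 becomes
  (4x + y) + (x + 14y)·y' = 0,
so isolating y',
  dy/dx = -(4x + y)/(x + 14y) = (-4x - y)/(x + 14y)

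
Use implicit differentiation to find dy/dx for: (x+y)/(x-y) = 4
Apply d/dx to both sides, remembering that y depends on x. Each occurrence of y therefore brings in a y' = dy/dx via the chain rule.

With F(x, y) equal to the left-hand side minus the right, differentiate F term by term:
  d/dx[(x + y)/(x - y)] = (y' + 1)/(x - y) + (x + y)(y' - 1)/(x - y)^2
  d/dx[-4] = 0
Adding these up, d/dx[F] = 0 becomes
  (1/(x - y) - (x + y)/(x - y)^2) + (1/(x - y) + (x + y)/(x - y)^2)·y' = 0,
so isolating y',
  dy/dx = -(1/(x - y) - (x + y)/(x - y)^2)/(1/(x - y) + (x + y)/(x - y)^2)
        = -(-2y/(x - y)^2)/(2x/(x - y)^2) = y/x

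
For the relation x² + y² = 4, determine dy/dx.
Take d/dx of both sides. Since y is implicitly a function of x, the chain rule attaches a y' = dy/dx factor whenever we differentiate through y.

Set F(x, y) = (left side) − (right side), so the curve is F = 0. Differentiating each term of F:
  d/dx[x^2] = 2x
  d/dx[y^2] = 2y·y'
  d/dx[-4] = 0

Collecting, the y'-free part is the partial derivative in x and the y' coefficient is the partial derivative in y:
  ∂F/∂x = 2x
  ∂F/∂y = 2y

so d/dx[F(x, y(x))] = ∂F/∂x + (∂F/∂y)·y' = 0. Rearranging,
  dy/dx = -(∂F/∂x)/(∂F/∂y) = -(2x)/(2y) = -x/y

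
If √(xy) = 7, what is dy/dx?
Apply d/dx to both sides, remembering that y depends on x. Each occurrence of y therefore brings in a y' = dy/dx via the chain rule.

With F(x, y) equal to the left-hand side minus the right, differentiate F term by term:
  d/dx[√(xy)] = √(xy)(x·y'/2 + y/2)/(xy)
  d/dx[-7] = 0
Adding these up, d/dx[F] = 0 becomes
  (√(xy)/(2x)) + (√(xy)/(2y))·y' = 0,
so isolating y',
  dy/dx = -(√(xy)/(2x))/(√(xy)/(2y)) = -y/x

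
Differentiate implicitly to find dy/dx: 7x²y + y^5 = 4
Take d/dx of both sides. Since y is implicitly a function of x, the chain rule attaches a y' = dy/dx factor whenever we differentiate through y.

Set F(x, y) = (left side) − (right side), so the curve is F = 0. Differentiating each term of F:
  d/dx[7x^2y] = 7x^2·y' + 14xy
  d/dx[y^5] = 5y^4·y'
  d/dx[-4] = 0

Collecting, the y'-free part is the partial derivative in x and the y' coefficient is the partial derivative in y:
  ∂F/∂x = 14xy
  ∂F/∂y = 7x^2 + 5y^4

so d/dx[F(x, y(x))] = ∂F/∂x + (∂F/∂y)·y' = 0. Rearranging,
  dy/dx = -(∂F/∂x)/(∂F/∂y) = -(14xy)/(7x^2 + 5y^4) = -14xy/(7x^2 + 5y^4)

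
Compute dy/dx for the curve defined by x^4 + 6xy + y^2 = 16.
Differentiate both sides with respect to x, treating y as y(x). By the chain rule, any term containing y contributes a factor of y' = dy/dx when we differentiate it.

Move every term to one side and write the relation as F(x, y) = 0. Term by term,
  d/dx[x^4] = 4x^3
  d/dx[6xy] = 6x·y' + 6y
  d/dx[y^2] = 2y·y'
  d/dx[-16] = 0

The pieces without y' make up ∂F/∂x and the coefficient of y' is ∂F/∂y:
  ∂F/∂x = 4x^3 + 6y,
  ∂F/∂y = 6x + 2y.

Since d/dx[F] = ∂F/∂x + (∂F/∂y)·y' = 0, solve for y':
  (∂F/∂y)·y' = -∂F/∂x
  dy/dx = -(∂F/∂x)/(∂F/∂y) = -(4x^3 + 6y)/(6x + 2y) = (-2x^3 - 3y)/(3x + y)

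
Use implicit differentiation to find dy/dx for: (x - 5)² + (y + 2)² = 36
Differentiate the relation implicitly: treat y = y(x) and apply the chain rule, so every y-derivative picks up a y' = dy/dx factor.

With everything moved to the left-hand side, differentiate term by term:
  d/dx[(x - 5)^2] = 2x - 10
  d/dx[(y + 2)^2] = 2·y'(y + 2)
  d/dx[-36] = 0

Separating the contributions that come from x directly and those that come through y:
  without y':      2x - 10
  multiplying y':  2y + 4

so (2x - 10) + (2y + 4)·y' = 0, and therefore
  dy/dx = -(2x - 10)/(2y + 4) = (5 - x)/(y + 2)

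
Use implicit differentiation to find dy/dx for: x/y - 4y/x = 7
Take d/dx of both sides. Since y is implicitly a function of x, the chain rule attaches a y' = dy/dx factor whenever we differentiate through y.

Set F(x, y) = (left side) − (right side), so the curve is F = 0. Differentiating each term of F:
  d/dx[x/y] = -x·y'/y^2 + 1/y
  d/dx[-4y/x] = -4·y'/x + 4y/x^2
  d/dx[-7] = 0

Collecting, the y'-free part is the partial derivative in x and the y' coefficient is the partial derivative in y:
  ∂F/∂x = 1/y + 4y/x^2
  ∂F/∂y = -x/y^2 - 4/x

so d/dx[F(x, y(x))] = ∂F/∂x + (∂F/∂y)·y' = 0. Rearranging,
  dy/dx = -(∂F/∂x)/(∂F/∂y) = -(1/y + 4y/x^2)/(-x/y^2 - 4/x)
        = -((x^2 + 4y^2)/(x^2y))/(-(x^2 + 4y^2)/(xy^2)) = y/x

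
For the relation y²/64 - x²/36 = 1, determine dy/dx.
Differentiate the relation implicitly: treat y = y(x) and apply the chain rule, so every y-derivative picks up a y' = dy/dx factor.

With everything moved to the left-hand side, differentiate term by term:
  d/dx[-x^2/36] = -x/18
  d/dx[y^2/64] = y·y'/32
  d/dx[-1] = 0

Separating the contributions that come from x directly and those that come through y:
  without y':      -x/18
  multiplying y':  y/32

so (-x/18) + (y/32)·y' = 0, and therefore
  dy/dx = -(-x/18)/(y/32) = 16x/(9y)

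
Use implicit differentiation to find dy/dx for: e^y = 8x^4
Take d/dx of both sides. Since y is implicitly a function of x, the chain rule attaches a y' = dy/dx factor whenever we differentiate through y.

Set F(x, y) = (left side) − (right side), so the curve is F = 0. Differentiating each term of F:
  d/dx[-8x^4] = -32x^3
  d/dx[e^(y)] = y'·e^(y)

Collecting, the y'-free part is the partial derivative in x and the y' coefficient is the partial derivative in y:
  ∂F/∂x = -32x^3
  ∂F/∂y = e^(y)

so d/dx[F(x, y(x))] = ∂F/∂x + (∂F/∂y)·y' = 0. Rearranging,
  dy/dx = -(∂F/∂x)/(∂F/∂y) = -(-32x^3)/(e^(y)) = 32x^3e^(-y)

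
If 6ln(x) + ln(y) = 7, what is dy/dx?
Differentiate both sides with respect to x, treating y as y(x). By the chain rule, any term containing y contributes a factor of y' = dy/dx when we differentiate it.

Move every term to one side and write the relation as F(x, y) = 0. Term by term,
  d/dx[6ln(x)] = 6/x
  d/dx[ln(y)] = y'/y
  d/dx[-7] = 0

The pieces without y' make up ∂F/∂x and the coefficient of y' is ∂F/∂y:
  ∂F/∂x = 6/x,
  ∂F/∂y = 1/y.

Since d/dx[F] = ∂F/∂x + (∂F/∂y)·y' = 0, solve for y':
  (∂F/∂y)·y' = -∂F/∂x
  dy/dx = -(∂F/∂x)/(∂F/∂y) = -(6/x)/(1/y) = -6y/x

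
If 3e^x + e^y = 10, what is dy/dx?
Take d/dx of both sides. Since y is implicitly a function of x, the chain rule attaches a y' = dy/dx factor whenever we differentiate through y.

Set F(x, y) = (left side) − (right side), so the curve is F = 0. Differentiating each term of F:
  d/dx[3e^(x)] = 3e^(x)
  d/dx[e^(y)] = y'·e^(y)
  d/dx[-10] = 0

Collecting, the y'-free part is the partial derivative in x and the y' coefficient is the partial derivative in y:
  ∂F/∂x = 3e^(x)
  ∂F/∂y = e^(y)

so d/dx[F(x, y(x))] = ∂F/∂x + (∂F/∂y)·y' = 0. Rearranging,
  dy/dx = -(∂F/∂x)/(∂F/∂y) = -(3e^(x))/(e^(y)) = -3e^(x - y)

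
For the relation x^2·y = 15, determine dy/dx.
Take d/dx of both sides. Since y is implicitly a function of x, the chain rule attaches a y' = dy/dx factor whenever we differentiate through y.

Set F(x, y) = (left side) − (right side), so the curve is F = 0. Differentiating each term of F:
  d/dx[x^2y] = x^2·y' + 2xy
  d/dx[-15] = 0

Collecting, the y'-free part is the partial derivative in x and the y' coefficient is the partial derivative in y:
  ∂F/∂x = 2xy
  ∂F/∂y = x^2

so d/dx[F(x, y(x))] = ∂F/∂x + (∂F/∂y)·y' = 0. Rearranging,
  dy/dx = -(∂F/∂x)/(∂F/∂y) = -(2xy)/(x^2) = -2y/x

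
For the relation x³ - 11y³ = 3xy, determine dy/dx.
Differentiate the relation implicitly: treat y = y(x) and apply the chain rule, so every y-derivative picks up a y' = dy/dx factor.

With everything moved to the left-hand side, differentiate term by term:
  d/dx[x^3] = 3x^2
  d/dx[-3xy] = -3x·y' - 3y
  d/dx[-11y^3] = -33y^2·y'

Separating the contributions that come from x directly and those that come through y:
  without y':      3x^2 - 3y
  multiplying y':  -3x - 33y^2

so (3x^2 - 3y) + (-3x - 33y^2)·y' = 0, and therefore
  dy/dx = -(3x^2 - 3y)/(-3x - 33y^2) = (x^2 - y)/(x + 11y^2)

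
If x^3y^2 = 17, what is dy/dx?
Differentiate both sides with respect to x, treating y as y(x). By the chain rule, any term containing y contributes a factor of y' = dy/dx when we differentiate it.

Move every term to one side and write the relation as F(x, y) = 0. Term by term,
  d/dx[x^3y^2] = 2x^3y·y' + 3x^2y^2
  d/dx[-17] = 0

The pieces without y' make up ∂F/∂x and the coefficient of y' is ∂F/∂y:
  ∂F/∂x = 3x^2y^2,
  ∂F/∂y = 2x^3y.

Since d/dx[F] = ∂F/∂x + (∂F/∂y)·y' = 0, solve for y':
  (∂F/∂y)·y' = -∂F/∂x
  dy/dx = -(∂F/∂x)/(∂F/∂y) = -(3x^2y^2)/(2x^3y) = -3y/(2x)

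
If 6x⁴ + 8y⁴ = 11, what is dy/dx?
Differentiate both sides with respect to x, treating y as y(x). By the chain rule, any term containing y contributes a factor of y' = dy/dx when we differentiate it.

Move every term to one side and write the relation as F(x, y) = 0. Term by term,
  d/dx[6x^4] = 24x^3
  d/dx[8y^4] = 32y^3·y'
  d/dx[-11] = 0

The pieces without y' make up ∂F/∂x and the coefficient of y' is ∂F/∂y:
  ∂F/∂x = 24x^3,
  ∂F/∂y = 32y^3.

Since d/dx[F] = ∂F/∂x + (∂F/∂y)·y' = 0, solve for y':
  (∂F/∂y)·y' = -∂F/∂x
  dy/dx = -(∂F/∂x)/(∂F/∂y) = -(24x^3)/(32y^3) = -3x^3/(4y^3)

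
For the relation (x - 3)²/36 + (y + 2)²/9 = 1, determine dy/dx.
Differentiate the relation implicitly: treat y = y(x) and apply the chain rule, so every y-derivative picks up a y' = dy/dx factor.

With everything moved to the left-hand side, differentiate term by term:
  d/dx[(x - 3)^2/36] = x/18 - 1/6
  d/dx[(y + 2)^2/9] = 2·y'(y + 2)/9
  d/dx[-1] = 0

Separating the contributions that come from x directly and those that come through y:
  without y':      x/18 - 1/6
  multiplying y':  2y/9 + 4/9

so (x/18 - 1/6) + (2y/9 + 4/9)·y' = 0, and therefore
  dy/dx = -(x/18 - 1/6)/(2y/9 + 4/9)
        = -((x - 3)/18)/(2(y + 2)/9) = (3 - x)/(4(y + 2))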